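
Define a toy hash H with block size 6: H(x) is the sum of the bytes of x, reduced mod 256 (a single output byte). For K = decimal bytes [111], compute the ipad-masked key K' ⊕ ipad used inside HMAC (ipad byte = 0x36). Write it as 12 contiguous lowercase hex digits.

593636363636

Key decimal bytes [111] = 6f is 1 byte ≤ B = 6; zero-pad to 6 bytes: K' = 6f 00 00 00 00 00.
XOR each byte with 0x36: 6f⊕36=59, 00⊕36=36, 00⊕36=36, 00⊕36=36, 00⊕36=36, 00⊕36=36.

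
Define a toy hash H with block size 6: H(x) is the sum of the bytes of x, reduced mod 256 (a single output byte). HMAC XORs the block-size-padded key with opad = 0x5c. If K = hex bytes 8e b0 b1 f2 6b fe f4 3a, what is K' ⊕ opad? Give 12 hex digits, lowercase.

245c5c5c5c5c

Key hex bytes 8e b0 b1 f2 6b fe f4 3a is 8 bytes > B = 6, so hash it first: H(key) = 78, then zero-pad to 6 bytes: K' = 78 00 00 00 00 00.
XOR each byte with 0x5c: 78⊕5c=24, 00⊕5c=5c, 00⊕5c=5c, 00⊕5c=5c, 00⊕5c=5c, 00⊕5c=5c.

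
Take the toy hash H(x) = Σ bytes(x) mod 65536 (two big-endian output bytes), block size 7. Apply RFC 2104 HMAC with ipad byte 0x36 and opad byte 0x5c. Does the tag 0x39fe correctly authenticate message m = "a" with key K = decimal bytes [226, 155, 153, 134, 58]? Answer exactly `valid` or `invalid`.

Key decimal bytes [226, 155, 153, 134, 58] = e2 9b 99 86 3a is 5 bytes ≤ B = 7; zero-pad to 7 bytes: K' = e2 9b 99 86 3a 00 00.
K' ⊕ ipad = d4 ad af b0 0c 36 36; K' ⊕ opad = be c7 c5 da 66 5c 5c.
Inner hash: sum = 212+173+175+176+12+54+54+97 = 953 → 03 b9.
Outer hash (recomputed tag): sum = 190+199+197+218+102+92+92+3+185 = 1278 → 04 fe.
Recomputed tag = 04fe; claimed = 39fe → mismatch.

invalid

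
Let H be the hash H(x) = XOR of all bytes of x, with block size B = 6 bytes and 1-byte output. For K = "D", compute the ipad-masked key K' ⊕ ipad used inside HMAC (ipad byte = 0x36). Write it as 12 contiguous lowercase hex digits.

Key "D" = 44 is 1 byte ≤ B = 6; zero-pad to 6 bytes: K' = 44 00 00 00 00 00.
XOR each byte with 0x36: 44⊕36=72, 00⊕36=36, 00⊕36=36, 00⊕36=36, 00⊕36=36, 00⊕36=36.

723636363636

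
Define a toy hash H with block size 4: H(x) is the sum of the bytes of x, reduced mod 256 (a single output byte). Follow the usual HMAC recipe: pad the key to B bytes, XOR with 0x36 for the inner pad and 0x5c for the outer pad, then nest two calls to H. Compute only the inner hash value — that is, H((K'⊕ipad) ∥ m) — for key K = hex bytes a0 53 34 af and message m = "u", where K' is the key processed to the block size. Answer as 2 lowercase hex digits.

0b

Key hex bytes a0 53 34 af is exactly B = 4 bytes: K' = a0 53 34 af.
K' ⊕ ipad = 96 65 02 99.
Inner input = 96 65 02 99 ∥ 75.
Inner hash: sum = 150+101+2+153+117 = 523; mod 256 = 11 → 0b.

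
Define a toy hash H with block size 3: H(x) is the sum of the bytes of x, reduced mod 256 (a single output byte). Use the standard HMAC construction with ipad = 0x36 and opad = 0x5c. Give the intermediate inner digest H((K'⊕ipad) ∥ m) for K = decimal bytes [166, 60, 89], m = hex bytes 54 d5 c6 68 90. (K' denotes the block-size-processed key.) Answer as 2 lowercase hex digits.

f0

Key decimal bytes [166, 60, 89] = a6 3c 59 is exactly B = 3 bytes: K' = a6 3c 59.
K' ⊕ ipad = 90 0a 6f.
Inner input = 90 0a 6f ∥ 54 d5 c6 68 90.
Inner hash: sum = 144+10+111+84+213+198+104+144 = 1008; mod 256 = 240 → f0.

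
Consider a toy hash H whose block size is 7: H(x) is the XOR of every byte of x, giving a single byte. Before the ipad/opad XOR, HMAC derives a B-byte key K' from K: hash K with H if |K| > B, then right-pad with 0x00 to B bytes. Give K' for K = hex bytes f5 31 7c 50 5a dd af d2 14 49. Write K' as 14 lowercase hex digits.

4f000000000000

|K| = 10 > B = 7, so first hash the key.
H(K): XOR f5⊕31⊕7c⊕50⊕5a⊕dd⊕af⊕d2⊕14⊕49 = 4f.
Zero-pad H(K) = 4f to 7 bytes: K' = 4f 00 00 00 00 00 00.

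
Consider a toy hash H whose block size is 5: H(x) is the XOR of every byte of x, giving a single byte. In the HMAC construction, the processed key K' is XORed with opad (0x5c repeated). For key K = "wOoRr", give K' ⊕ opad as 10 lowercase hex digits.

2b13330e2e

Key "wOoRr" = 77 4f 6f 52 72 is exactly B = 5 bytes: K' = 77 4f 6f 52 72.
XOR each byte with 0x5c: 77⊕5c=2b, 4f⊕5c=13, 6f⊕5c=33, 52⊕5c=0e, 72⊕5c=2e.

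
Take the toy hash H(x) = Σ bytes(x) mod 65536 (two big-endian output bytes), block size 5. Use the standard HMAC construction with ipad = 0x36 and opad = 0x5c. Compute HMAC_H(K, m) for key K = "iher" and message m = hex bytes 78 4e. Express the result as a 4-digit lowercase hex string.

017e

Key "iher" = 69 68 65 72 is 4 bytes ≤ B = 5; zero-pad to 5 bytes: K' = 69 68 65 72 00.
K' ⊕ ipad = 5f 5e 53 44 36.  K' ⊕ opad = 35 34 39 2e 5c.
Inner input = (K'⊕ipad) ∥ m = 5f 5e 53 44 36 ∥ 78 4e.
Inner hash: sum = 95+94+83+68+54+120+78 = 592 → 02 50.
Outer input = (K'⊕opad) ∥ inner = 35 34 39 2e 5c ∥ 02 50.
Outer hash (tag): sum = 53+52+57+46+92+2+80 = 382 → 01 7e.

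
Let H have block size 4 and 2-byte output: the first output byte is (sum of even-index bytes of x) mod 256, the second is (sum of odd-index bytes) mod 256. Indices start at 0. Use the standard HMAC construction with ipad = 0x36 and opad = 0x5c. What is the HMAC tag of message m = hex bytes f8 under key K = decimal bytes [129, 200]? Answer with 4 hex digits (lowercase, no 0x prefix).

Key decimal bytes [129, 200] = 81 c8 is 2 bytes ≤ B = 4; zero-pad to 4 bytes: K' = 81 c8 00 00.
K' ⊕ ipad = b7 fe 36 36.  K' ⊕ opad = dd 94 5c 5c.
Inner input = (K'⊕ipad) ∥ m = b7 fe 36 36 ∥ f8.
Inner hash: even-index sum = 485 mod 256 = 229; odd-index sum = 308 mod 256 = 52 → e5 34.
Outer input = (K'⊕opad) ∥ inner = dd 94 5c 5c ∥ e5 34.
Outer hash (tag): even-index sum = 542 mod 256 = 30; odd-index sum = 292 mod 256 = 36 → 1e 24.

1e24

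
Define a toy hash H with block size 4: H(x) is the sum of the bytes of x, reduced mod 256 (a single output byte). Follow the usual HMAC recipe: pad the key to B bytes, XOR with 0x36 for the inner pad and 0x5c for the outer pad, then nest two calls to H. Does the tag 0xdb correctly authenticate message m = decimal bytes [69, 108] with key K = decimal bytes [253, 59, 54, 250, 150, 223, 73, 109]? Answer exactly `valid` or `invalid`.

Key decimal bytes [253, 59, 54, 250, 150, 223, 73, 109] = fd 3b 36 fa 96 df 49 6d is 8 bytes > B = 4, so hash it first: H(key) = 93, then zero-pad to 4 bytes: K' = 93 00 00 00.
K' ⊕ ipad = a5 36 36 36; K' ⊕ opad = cf 5c 5c 5c.
Inner hash: sum = 165+54+54+54+69+108 = 504; mod 256 = 248 → f8.
Outer hash (recomputed tag): sum = 207+92+92+92+248 = 731; mod 256 = 219 → db.
Recomputed tag = db; claimed = db → match.

valid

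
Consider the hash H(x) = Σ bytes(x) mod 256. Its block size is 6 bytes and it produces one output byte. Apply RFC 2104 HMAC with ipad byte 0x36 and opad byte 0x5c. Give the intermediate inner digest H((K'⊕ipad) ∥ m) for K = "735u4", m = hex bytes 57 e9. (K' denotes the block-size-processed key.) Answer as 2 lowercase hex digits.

Key "735u4" = 37 33 35 75 34 is 5 bytes ≤ B = 6; zero-pad to 6 bytes: K' = 37 33 35 75 34 00.
K' ⊕ ipad = 01 05 03 43 02 36.
Inner input = 01 05 03 43 02 36 ∥ 57 e9.
Inner hash: sum = 1+5+3+67+2+54+87+233 = 452; mod 256 = 196 → c4.

c4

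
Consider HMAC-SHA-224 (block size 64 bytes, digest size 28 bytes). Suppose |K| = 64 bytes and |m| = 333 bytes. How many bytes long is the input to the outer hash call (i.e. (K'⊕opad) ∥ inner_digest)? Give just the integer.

Key is 64 ≤ 64 bytes, zero-padded: |K'| = 64.
Outer input = (K'⊕opad) ∥ H(inner) → 64 + 28 = 92 bytes.

92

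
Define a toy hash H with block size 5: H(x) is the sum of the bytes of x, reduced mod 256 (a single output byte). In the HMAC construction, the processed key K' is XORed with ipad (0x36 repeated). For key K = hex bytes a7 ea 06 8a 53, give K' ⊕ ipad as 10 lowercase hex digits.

Key hex bytes a7 ea 06 8a 53 is exactly B = 5 bytes: K' = a7 ea 06 8a 53.
XOR each byte with 0x36: a7⊕36=91, ea⊕36=dc, 06⊕36=30, 8a⊕36=bc, 53⊕36=65.

91dc30bc65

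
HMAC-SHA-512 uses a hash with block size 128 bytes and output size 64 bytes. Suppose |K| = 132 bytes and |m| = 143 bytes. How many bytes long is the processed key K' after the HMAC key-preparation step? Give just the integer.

Key is 132 > 128 bytes, so it is hashed to 64 bytes then zero-padded to 128: |K'| = 128.

128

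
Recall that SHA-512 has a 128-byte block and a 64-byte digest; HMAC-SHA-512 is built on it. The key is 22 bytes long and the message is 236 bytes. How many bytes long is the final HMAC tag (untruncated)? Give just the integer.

64

The tag is one SHA-512 digest: 64 bytes.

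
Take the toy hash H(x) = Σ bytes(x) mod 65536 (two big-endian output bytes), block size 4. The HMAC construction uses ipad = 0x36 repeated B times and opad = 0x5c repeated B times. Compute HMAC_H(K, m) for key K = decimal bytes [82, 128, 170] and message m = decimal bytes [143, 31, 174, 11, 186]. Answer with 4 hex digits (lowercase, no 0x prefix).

Key decimal bytes [82, 128, 170] = 52 80 aa is 3 bytes ≤ B = 4; zero-pad to 4 bytes: K' = 52 80 aa 00.
K' ⊕ ipad = 64 b6 9c 36.  K' ⊕ opad = 0e dc f6 5c.
Inner input = (K'⊕ipad) ∥ m = 64 b6 9c 36 ∥ 8f 1f ae 0b ba.
Inner hash: sum = 100+182+156+54+143+31+174+11+186 = 1037 → 04 0d.
Outer input = (K'⊕opad) ∥ inner = 0e dc f6 5c ∥ 04 0d.
Outer hash (tag): sum = 14+220+246+92+4+13 = 589 → 02 4d.

024d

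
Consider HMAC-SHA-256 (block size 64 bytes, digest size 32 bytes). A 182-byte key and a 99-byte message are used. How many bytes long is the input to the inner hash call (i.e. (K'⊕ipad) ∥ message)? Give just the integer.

163

Key is 182 > 64 bytes, so it is hashed to 32 bytes then zero-padded to 64: |K'| = 64.
Inner input = (K'⊕ipad) ∥ m → 64 + 99 = 163 bytes.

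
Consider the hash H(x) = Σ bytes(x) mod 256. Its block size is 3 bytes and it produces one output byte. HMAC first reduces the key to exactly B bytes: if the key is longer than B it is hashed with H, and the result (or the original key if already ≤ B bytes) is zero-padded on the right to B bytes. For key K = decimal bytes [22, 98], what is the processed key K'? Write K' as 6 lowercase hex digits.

Key decimal bytes [22, 98] = 16 62 is 2 bytes ≤ B = 3; zero-pad to 3 bytes: K' = 16 62 00.

166200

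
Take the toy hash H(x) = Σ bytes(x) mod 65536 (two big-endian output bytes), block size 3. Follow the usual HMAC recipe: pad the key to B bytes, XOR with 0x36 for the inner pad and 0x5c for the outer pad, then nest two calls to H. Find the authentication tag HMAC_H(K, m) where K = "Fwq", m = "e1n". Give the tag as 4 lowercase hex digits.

Key "Fwq" = 46 77 71 is exactly B = 3 bytes: K' = 46 77 71.
K' ⊕ ipad = 70 41 47.  K' ⊕ opad = 1a 2b 2d.
Inner input = (K'⊕ipad) ∥ m = 70 41 47 ∥ 65 31 6e.
Inner hash: sum = 112+65+71+101+49+110 = 508 → 01 fc.
Outer input = (K'⊕opad) ∥ inner = 1a 2b 2d ∥ 01 fc.
Outer hash (tag): sum = 26+43+45+1+252 = 367 → 01 6f.

016f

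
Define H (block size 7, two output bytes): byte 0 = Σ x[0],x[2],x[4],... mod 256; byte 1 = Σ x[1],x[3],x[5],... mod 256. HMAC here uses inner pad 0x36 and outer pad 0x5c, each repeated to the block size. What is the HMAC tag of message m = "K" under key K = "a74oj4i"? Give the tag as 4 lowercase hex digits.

b71a

Key "a74oj4i" = 61 37 34 6f 6a 34 69 is exactly B = 7 bytes: K' = 61 37 34 6f 6a 34 69.
K' ⊕ ipad = 57 01 02 59 5c 02 5f.  K' ⊕ opad = 3d 6b 68 33 36 68 35.
Inner input = (K'⊕ipad) ∥ m = 57 01 02 59 5c 02 5f ∥ 4b.
Inner hash: even-index sum = 276 mod 256 = 20; odd-index sum = 167 mod 256 = 167 → 14 a7.
Outer input = (K'⊕opad) ∥ inner = 3d 6b 68 33 36 68 35 ∥ 14 a7.
Outer hash (tag): even-index sum = 439 mod 256 = 183; odd-index sum = 282 mod 256 = 26 → b7 1a.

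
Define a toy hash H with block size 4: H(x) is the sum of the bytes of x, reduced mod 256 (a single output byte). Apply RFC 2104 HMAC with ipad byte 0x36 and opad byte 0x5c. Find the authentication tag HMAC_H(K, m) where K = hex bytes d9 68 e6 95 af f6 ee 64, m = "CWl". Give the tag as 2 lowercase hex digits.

Key hex bytes d9 68 e6 95 af f6 ee 64 is 8 bytes > B = 4, so hash it first: H(key) = b3, then zero-pad to 4 bytes: K' = b3 00 00 00.
K' ⊕ ipad = 85 36 36 36.  K' ⊕ opad = ef 5c 5c 5c.
Inner input = (K'⊕ipad) ∥ m = 85 36 36 36 ∥ 43 57 6c.
Inner hash: sum = 133+54+54+54+67+87+108 = 557; mod 256 = 45 → 2d.
Outer input = (K'⊕opad) ∥ inner = ef 5c 5c 5c ∥ 2d.
Outer hash (tag): sum = 239+92+92+92+45 = 560; mod 256 = 48 → 30.

30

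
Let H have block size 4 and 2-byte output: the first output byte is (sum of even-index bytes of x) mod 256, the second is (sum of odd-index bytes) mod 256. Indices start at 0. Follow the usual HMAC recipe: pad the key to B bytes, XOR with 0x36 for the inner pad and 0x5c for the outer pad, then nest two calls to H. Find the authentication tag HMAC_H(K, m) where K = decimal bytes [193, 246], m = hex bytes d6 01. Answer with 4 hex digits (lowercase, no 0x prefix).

Key decimal bytes [193, 246] = c1 f6 is 2 bytes ≤ B = 4; zero-pad to 4 bytes: K' = c1 f6 00 00.
K' ⊕ ipad = f7 c0 36 36.  K' ⊕ opad = 9d aa 5c 5c.
Inner input = (K'⊕ipad) ∥ m = f7 c0 36 36 ∥ d6 01.
Inner hash: even-index sum = 515 mod 256 = 3; odd-index sum = 247 mod 256 = 247 → 03 f7.
Outer input = (K'⊕opad) ∥ inner = 9d aa 5c 5c ∥ 03 f7.
Outer hash (tag): even-index sum = 252 mod 256 = 252; odd-index sum = 509 mod 256 = 253 → fc fd.

fcfd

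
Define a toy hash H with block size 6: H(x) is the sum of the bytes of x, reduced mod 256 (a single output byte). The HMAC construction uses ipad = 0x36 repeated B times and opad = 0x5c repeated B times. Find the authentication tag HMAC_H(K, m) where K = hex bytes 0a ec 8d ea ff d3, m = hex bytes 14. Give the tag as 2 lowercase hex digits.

2e

Key hex bytes 0a ec 8d ea ff d3 is exactly B = 6 bytes: K' = 0a ec 8d ea ff d3.
K' ⊕ ipad = 3c da bb dc c9 e5.  K' ⊕ opad = 56 b0 d1 b6 a3 8f.
Inner input = (K'⊕ipad) ∥ m = 3c da bb dc c9 e5 ∥ 14.
Inner hash: sum = 60+218+187+220+201+229+20 = 1135; mod 256 = 111 → 6f.
Outer input = (K'⊕opad) ∥ inner = 56 b0 d1 b6 a3 8f ∥ 6f.
Outer hash (tag): sum = 86+176+209+182+163+143+111 = 1070; mod 256 = 46 → 2e.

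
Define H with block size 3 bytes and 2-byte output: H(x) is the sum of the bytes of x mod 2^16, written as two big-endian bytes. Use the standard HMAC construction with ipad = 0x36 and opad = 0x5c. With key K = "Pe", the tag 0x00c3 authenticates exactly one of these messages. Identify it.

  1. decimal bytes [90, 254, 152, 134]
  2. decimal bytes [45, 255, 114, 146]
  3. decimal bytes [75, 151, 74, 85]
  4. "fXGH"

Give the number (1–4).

2

Key "Pe" = 50 65 is 2 bytes ≤ B = 3; zero-pad to 3 bytes: K' = 50 65 00.
K' ⊕ ipad = 66 53 36; K' ⊕ opad = 0c 39 5c.
m1: inner = H(66 53 36 5a fe 98 86) = 03 65; tag = H(0c 39 5c 03 65) = 0109
m2: inner = H(66 53 36 2d ff 72 92) = 03 1f; tag = H(0c 39 5c 03 1f) = 00c3 ← matches
m3: inner = H(66 53 36 4b 97 4a 55) = 02 70; tag = H(0c 39 5c 02 70) = 0113
m4: inner = H(66 53 36 66 58 47 48) = 02 3c; tag = H(0c 39 5c 02 3c) = 00df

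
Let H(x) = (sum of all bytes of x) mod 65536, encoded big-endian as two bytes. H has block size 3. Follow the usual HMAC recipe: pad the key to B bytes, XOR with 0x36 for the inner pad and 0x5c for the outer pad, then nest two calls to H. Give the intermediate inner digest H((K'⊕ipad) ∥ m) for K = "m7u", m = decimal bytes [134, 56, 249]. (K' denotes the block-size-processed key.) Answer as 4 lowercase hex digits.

0256

Key "m7u" = 6d 37 75 is exactly B = 3 bytes: K' = 6d 37 75.
K' ⊕ ipad = 5b 01 43.
Inner input = 5b 01 43 ∥ 86 38 f9.
Inner hash: sum = 91+1+67+134+56+249 = 598 → 02 56.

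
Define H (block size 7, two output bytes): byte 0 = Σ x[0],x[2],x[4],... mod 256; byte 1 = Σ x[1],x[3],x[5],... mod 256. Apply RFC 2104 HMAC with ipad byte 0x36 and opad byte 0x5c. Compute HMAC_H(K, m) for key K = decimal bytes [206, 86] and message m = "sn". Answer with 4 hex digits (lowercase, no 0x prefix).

Key decimal bytes [206, 86] = ce 56 is 2 bytes ≤ B = 7; zero-pad to 7 bytes: K' = ce 56 00 00 00 00 00.
K' ⊕ ipad = f8 60 36 36 36 36 36.  K' ⊕ opad = 92 0a 5c 5c 5c 5c 5c.
Inner input = (K'⊕ipad) ∥ m = f8 60 36 36 36 36 36 ∥ 73 6e.
Inner hash: even-index sum = 520 mod 256 = 8; odd-index sum = 319 mod 256 = 63 → 08 3f.
Outer input = (K'⊕opad) ∥ inner = 92 0a 5c 5c 5c 5c 5c ∥ 08 3f.
Outer hash (tag): even-index sum = 485 mod 256 = 229; odd-index sum = 202 mod 256 = 202 → e5 ca.

e5ca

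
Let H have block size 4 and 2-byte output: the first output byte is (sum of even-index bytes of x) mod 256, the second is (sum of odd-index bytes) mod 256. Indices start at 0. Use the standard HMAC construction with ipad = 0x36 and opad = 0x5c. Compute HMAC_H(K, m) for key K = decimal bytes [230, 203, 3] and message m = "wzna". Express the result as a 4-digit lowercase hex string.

Key decimal bytes [230, 203, 3] = e6 cb 03 is 3 bytes ≤ B = 4; zero-pad to 4 bytes: K' = e6 cb 03 00.
K' ⊕ ipad = d0 fd 35 36.  K' ⊕ opad = ba 97 5f 5c.
Inner input = (K'⊕ipad) ∥ m = d0 fd 35 36 ∥ 77 7a 6e 61.
Inner hash: even-index sum = 490 mod 256 = 234; odd-index sum = 526 mod 256 = 14 → ea 0e.
Outer input = (K'⊕opad) ∥ inner = ba 97 5f 5c ∥ ea 0e.
Outer hash (tag): even-index sum = 515 mod 256 = 3; odd-index sum = 257 mod 256 = 1 → 03 01.

0301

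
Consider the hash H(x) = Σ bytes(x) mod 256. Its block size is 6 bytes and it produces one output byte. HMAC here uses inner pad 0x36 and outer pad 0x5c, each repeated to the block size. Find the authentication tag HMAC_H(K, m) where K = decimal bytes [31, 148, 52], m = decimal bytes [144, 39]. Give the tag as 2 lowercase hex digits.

ad

Key decimal bytes [31, 148, 52] = 1f 94 34 is 3 bytes ≤ B = 6; zero-pad to 6 bytes: K' = 1f 94 34 00 00 00.
K' ⊕ ipad = 29 a2 02 36 36 36.  K' ⊕ opad = 43 c8 68 5c 5c 5c.
Inner input = (K'⊕ipad) ∥ m = 29 a2 02 36 36 36 ∥ 90 27.
Inner hash: sum = 41+162+2+54+54+54+144+39 = 550; mod 256 = 38 → 26.
Outer input = (K'⊕opad) ∥ inner = 43 c8 68 5c 5c 5c ∥ 26.
Outer hash (tag): sum = 67+200+104+92+92+92+38 = 685; mod 256 = 173 → ad.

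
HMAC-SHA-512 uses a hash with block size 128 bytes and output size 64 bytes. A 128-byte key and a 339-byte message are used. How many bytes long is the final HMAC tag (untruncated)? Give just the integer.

64

The tag is one SHA-512 digest: 64 bytes.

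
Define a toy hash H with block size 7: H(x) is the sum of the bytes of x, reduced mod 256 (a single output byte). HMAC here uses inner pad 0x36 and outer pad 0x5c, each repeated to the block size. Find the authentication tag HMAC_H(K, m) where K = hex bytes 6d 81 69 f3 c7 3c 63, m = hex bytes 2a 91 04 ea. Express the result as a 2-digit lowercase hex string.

Key hex bytes 6d 81 69 f3 c7 3c 63 is exactly B = 7 bytes: K' = 6d 81 69 f3 c7 3c 63.
K' ⊕ ipad = 5b b7 5f c5 f1 0a 55.  K' ⊕ opad = 31 dd 35 af 9b 60 3f.
Inner input = (K'⊕ipad) ∥ m = 5b b7 5f c5 f1 0a 55 ∥ 2a 91 04 ea.
Inner hash: sum = 91+183+95+197+241+10+85+42+145+4+234 = 1327; mod 256 = 47 → 2f.
Outer input = (K'⊕opad) ∥ inner = 31 dd 35 af 9b 60 3f ∥ 2f.
Outer hash (tag): sum = 49+221+53+175+155+96+63+47 = 859; mod 256 = 91 → 5b.

5b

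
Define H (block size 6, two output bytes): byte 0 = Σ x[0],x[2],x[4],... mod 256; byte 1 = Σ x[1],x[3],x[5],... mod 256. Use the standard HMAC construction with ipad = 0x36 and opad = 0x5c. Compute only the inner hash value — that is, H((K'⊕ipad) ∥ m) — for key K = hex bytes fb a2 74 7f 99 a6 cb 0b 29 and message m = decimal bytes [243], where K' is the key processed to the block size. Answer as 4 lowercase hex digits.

Key hex bytes fb a2 74 7f 99 a6 cb 0b 29 is 9 bytes > B = 6, so hash it first: H(key) = fc d2, then zero-pad to 6 bytes: K' = fc d2 00 00 00 00.
K' ⊕ ipad = ca e4 36 36 36 36.
Inner input = ca e4 36 36 36 36 ∥ f3.
Inner hash: even-index sum = 553 mod 256 = 41; odd-index sum = 336 mod 256 = 80 → 29 50.

2950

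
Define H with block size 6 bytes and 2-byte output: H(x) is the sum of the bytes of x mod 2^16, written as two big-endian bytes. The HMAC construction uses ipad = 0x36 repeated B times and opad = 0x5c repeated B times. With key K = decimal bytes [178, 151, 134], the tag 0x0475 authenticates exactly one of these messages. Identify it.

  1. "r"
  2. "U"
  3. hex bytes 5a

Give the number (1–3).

Key decimal bytes [178, 151, 134] = b2 97 86 is 3 bytes ≤ B = 6; zero-pad to 6 bytes: K' = b2 97 86 00 00 00.
K' ⊕ ipad = 84 a1 b0 36 36 36; K' ⊕ opad = ee cb da 5c 5c 5c.
m1: inner = H(84 a1 b0 36 36 36 72) = 02 e9; tag = H(ee cb da 5c 5c 5c 02 e9) = 0492
m2: inner = H(84 a1 b0 36 36 36 55) = 02 cc; tag = H(ee cb da 5c 5c 5c 02 cc) = 0475 ← matches
m3: inner = H(84 a1 b0 36 36 36 5a) = 02 d1; tag = H(ee cb da 5c 5c 5c 02 d1) = 047a

2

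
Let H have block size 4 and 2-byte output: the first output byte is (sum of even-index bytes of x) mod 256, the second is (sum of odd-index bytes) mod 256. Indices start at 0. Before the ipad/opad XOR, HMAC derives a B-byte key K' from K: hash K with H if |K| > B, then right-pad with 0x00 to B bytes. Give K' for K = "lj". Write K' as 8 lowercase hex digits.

Key "lj" = 6c 6a is 2 bytes ≤ B = 4; zero-pad to 4 bytes: K' = 6c 6a 00 00.

6c6a0000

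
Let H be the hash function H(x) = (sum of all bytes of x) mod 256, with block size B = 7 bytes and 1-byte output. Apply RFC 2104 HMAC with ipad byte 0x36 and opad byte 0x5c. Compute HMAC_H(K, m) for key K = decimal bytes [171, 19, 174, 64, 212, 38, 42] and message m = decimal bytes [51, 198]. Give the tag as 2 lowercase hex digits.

Key decimal bytes [171, 19, 174, 64, 212, 38, 42] = ab 13 ae 40 d4 26 2a is exactly B = 7 bytes: K' = ab 13 ae 40 d4 26 2a.
K' ⊕ ipad = 9d 25 98 76 e2 10 1c.  K' ⊕ opad = f7 4f f2 1c 88 7a 76.
Inner input = (K'⊕ipad) ∥ m = 9d 25 98 76 e2 10 1c ∥ 33 c6.
Inner hash: sum = 157+37+152+118+226+16+28+51+198 = 983; mod 256 = 215 → d7.
Outer input = (K'⊕opad) ∥ inner = f7 4f f2 1c 88 7a 76 ∥ d7.
Outer hash (tag): sum = 247+79+242+28+136+122+118+215 = 1187; mod 256 = 163 → a3.

a3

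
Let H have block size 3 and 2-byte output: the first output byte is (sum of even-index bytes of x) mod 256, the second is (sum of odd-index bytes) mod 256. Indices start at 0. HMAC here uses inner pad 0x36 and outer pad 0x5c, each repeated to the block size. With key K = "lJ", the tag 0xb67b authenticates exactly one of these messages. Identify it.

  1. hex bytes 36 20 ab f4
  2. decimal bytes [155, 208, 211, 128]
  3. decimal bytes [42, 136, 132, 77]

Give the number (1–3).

Key "lJ" = 6c 4a is 2 bytes ≤ B = 3; zero-pad to 3 bytes: K' = 6c 4a 00.
K' ⊕ ipad = 5a 7c 36; K' ⊕ opad = 30 16 5c.
m1: inner = H(5a 7c 36 36 20 ab f4) = a4 5d; tag = H(30 16 5c a4 5d) = e9ba
m2: inner = H(5a 7c 36 9b d0 d3 80) = e0 ea; tag = H(30 16 5c e0 ea) = 76f6
m3: inner = H(5a 7c 36 2a 88 84 4d) = 65 2a; tag = H(30 16 5c 65 2a) = b67b ← matches

3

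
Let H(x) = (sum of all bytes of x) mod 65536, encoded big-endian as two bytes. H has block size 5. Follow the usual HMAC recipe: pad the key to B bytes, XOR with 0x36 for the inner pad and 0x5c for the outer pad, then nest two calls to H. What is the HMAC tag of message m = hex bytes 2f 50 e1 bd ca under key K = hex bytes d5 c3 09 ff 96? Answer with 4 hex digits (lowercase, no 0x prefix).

Key hex bytes d5 c3 09 ff 96 is exactly B = 5 bytes: K' = d5 c3 09 ff 96.
K' ⊕ ipad = e3 f5 3f c9 a0.  K' ⊕ opad = 89 9f 55 a3 ca.
Inner input = (K'⊕ipad) ∥ m = e3 f5 3f c9 a0 ∥ 2f 50 e1 bd ca.
Inner hash: sum = 227+245+63+201+160+47+80+225+189+202 = 1639 → 06 67.
Outer input = (K'⊕opad) ∥ inner = 89 9f 55 a3 ca ∥ 06 67.
Outer hash (tag): sum = 137+159+85+163+202+6+103 = 855 → 03 57.

0357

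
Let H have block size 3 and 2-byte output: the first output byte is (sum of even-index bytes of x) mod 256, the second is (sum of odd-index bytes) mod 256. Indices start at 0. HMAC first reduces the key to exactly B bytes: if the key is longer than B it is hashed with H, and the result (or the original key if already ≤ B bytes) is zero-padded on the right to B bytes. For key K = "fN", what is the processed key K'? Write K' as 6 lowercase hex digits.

Key "fN" = 66 4e is 2 bytes ≤ B = 3; zero-pad to 3 bytes: K' = 66 4e 00.

664e00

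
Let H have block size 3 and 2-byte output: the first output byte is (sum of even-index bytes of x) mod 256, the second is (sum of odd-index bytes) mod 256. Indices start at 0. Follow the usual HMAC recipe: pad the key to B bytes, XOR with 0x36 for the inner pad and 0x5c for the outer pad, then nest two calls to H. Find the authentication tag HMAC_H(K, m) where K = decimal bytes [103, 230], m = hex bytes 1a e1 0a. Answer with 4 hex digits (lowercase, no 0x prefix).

Key decimal bytes [103, 230] = 67 e6 is 2 bytes ≤ B = 3; zero-pad to 3 bytes: K' = 67 e6 00.
K' ⊕ ipad = 51 d0 36.  K' ⊕ opad = 3b ba 5c.
Inner input = (K'⊕ipad) ∥ m = 51 d0 36 ∥ 1a e1 0a.
Inner hash: even-index sum = 360 mod 256 = 104; odd-index sum = 244 mod 256 = 244 → 68 f4.
Outer input = (K'⊕opad) ∥ inner = 3b ba 5c ∥ 68 f4.
Outer hash (tag): even-index sum = 395 mod 256 = 139; odd-index sum = 290 mod 256 = 34 → 8b 22.

8b22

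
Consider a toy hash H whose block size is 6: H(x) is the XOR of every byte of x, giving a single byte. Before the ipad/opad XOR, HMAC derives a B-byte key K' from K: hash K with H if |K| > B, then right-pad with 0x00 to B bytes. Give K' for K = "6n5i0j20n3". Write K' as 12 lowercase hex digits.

|K| = 10 > B = 6, so first hash the key.
H(K): XOR 36⊕6e⊕35⊕69⊕30⊕6a⊕32⊕30⊕6e⊕33 = 01.
Zero-pad H(K) = 01 to 6 bytes: K' = 01 00 00 00 00 00.

010000000000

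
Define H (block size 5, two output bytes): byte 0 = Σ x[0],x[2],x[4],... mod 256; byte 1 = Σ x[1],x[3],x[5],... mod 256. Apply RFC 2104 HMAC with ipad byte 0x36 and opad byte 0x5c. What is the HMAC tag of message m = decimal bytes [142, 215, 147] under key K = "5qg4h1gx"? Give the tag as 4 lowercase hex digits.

Key "5qg4h1gx" = 35 71 67 34 68 31 67 78 is 8 bytes > B = 5, so hash it first: H(key) = 6b 4e, then zero-pad to 5 bytes: K' = 6b 4e 00 00 00.
K' ⊕ ipad = 5d 78 36 36 36.  K' ⊕ opad = 37 12 5c 5c 5c.
Inner input = (K'⊕ipad) ∥ m = 5d 78 36 36 36 ∥ 8e d7 93.
Inner hash: even-index sum = 416 mod 256 = 160; odd-index sum = 463 mod 256 = 207 → a0 cf.
Outer input = (K'⊕opad) ∥ inner = 37 12 5c 5c 5c ∥ a0 cf.
Outer hash (tag): even-index sum = 446 mod 256 = 190; odd-index sum = 270 mod 256 = 14 → be 0e.

be0e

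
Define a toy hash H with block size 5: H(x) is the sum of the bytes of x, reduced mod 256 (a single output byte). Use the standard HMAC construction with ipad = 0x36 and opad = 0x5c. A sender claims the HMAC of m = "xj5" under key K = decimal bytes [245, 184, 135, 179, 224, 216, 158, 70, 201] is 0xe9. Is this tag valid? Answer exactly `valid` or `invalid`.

valid

Key decimal bytes [245, 184, 135, 179, 224, 216, 158, 70, 201] = f5 b8 87 b3 e0 d8 9e 46 c9 is 9 bytes > B = 5, so hash it first: H(key) = 4c, then zero-pad to 5 bytes: K' = 4c 00 00 00 00.
K' ⊕ ipad = 7a 36 36 36 36; K' ⊕ opad = 10 5c 5c 5c 5c.
Inner hash: sum = 122+54+54+54+54+120+106+53 = 617; mod 256 = 105 → 69.
Outer hash (recomputed tag): sum = 16+92+92+92+92+105 = 489; mod 256 = 233 → e9.
Recomputed tag = e9; claimed = e9 → match.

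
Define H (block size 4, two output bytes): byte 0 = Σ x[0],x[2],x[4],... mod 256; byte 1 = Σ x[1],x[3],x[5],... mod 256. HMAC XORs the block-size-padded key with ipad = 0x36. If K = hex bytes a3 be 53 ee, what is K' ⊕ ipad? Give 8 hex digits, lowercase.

Key hex bytes a3 be 53 ee is exactly B = 4 bytes: K' = a3 be 53 ee.
XOR each byte with 0x36: a3⊕36=95, be⊕36=88, 53⊕36=65, ee⊕36=d8.

958865d8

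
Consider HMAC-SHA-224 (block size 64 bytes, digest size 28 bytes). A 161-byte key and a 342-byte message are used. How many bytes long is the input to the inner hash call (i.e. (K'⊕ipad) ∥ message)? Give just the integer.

Key is 161 > 64 bytes, so it is hashed to 28 bytes then zero-padded to 64: |K'| = 64.
Inner input = (K'⊕ipad) ∥ m → 64 + 342 = 406 bytes.

406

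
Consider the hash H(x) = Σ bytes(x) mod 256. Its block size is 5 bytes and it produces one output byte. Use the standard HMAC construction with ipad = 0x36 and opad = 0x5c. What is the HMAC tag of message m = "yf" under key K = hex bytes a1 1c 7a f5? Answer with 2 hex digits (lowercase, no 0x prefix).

Key hex bytes a1 1c 7a f5 is 4 bytes ≤ B = 5; zero-pad to 5 bytes: K' = a1 1c 7a f5 00.
K' ⊕ ipad = 97 2a 4c c3 36.  K' ⊕ opad = fd 40 26 a9 5c.
Inner input = (K'⊕ipad) ∥ m = 97 2a 4c c3 36 ∥ 79 66.
Inner hash: sum = 151+42+76+195+54+121+102 = 741; mod 256 = 229 → e5.
Outer input = (K'⊕opad) ∥ inner = fd 40 26 a9 5c ∥ e5.
Outer hash (tag): sum = 253+64+38+169+92+229 = 845; mod 256 = 77 → 4d.

4d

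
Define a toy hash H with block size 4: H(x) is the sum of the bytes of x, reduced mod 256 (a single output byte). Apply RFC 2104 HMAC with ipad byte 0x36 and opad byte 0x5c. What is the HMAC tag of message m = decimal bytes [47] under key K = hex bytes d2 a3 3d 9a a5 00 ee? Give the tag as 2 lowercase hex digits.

Key hex bytes d2 a3 3d 9a a5 00 ee is 7 bytes > B = 4, so hash it first: H(key) = df, then zero-pad to 4 bytes: K' = df 00 00 00.
K' ⊕ ipad = e9 36 36 36.  K' ⊕ opad = 83 5c 5c 5c.
Inner input = (K'⊕ipad) ∥ m = e9 36 36 36 ∥ 2f.
Inner hash: sum = 233+54+54+54+47 = 442; mod 256 = 186 → ba.
Outer input = (K'⊕opad) ∥ inner = 83 5c 5c 5c ∥ ba.
Outer hash (tag): sum = 131+92+92+92+186 = 593; mod 256 = 81 → 51.

51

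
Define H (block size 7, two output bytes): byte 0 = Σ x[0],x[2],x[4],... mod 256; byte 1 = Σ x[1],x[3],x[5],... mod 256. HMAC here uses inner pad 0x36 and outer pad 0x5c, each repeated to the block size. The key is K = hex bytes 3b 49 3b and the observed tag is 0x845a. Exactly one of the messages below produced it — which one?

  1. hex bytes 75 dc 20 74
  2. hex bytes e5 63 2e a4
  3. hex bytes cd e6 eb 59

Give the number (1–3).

2

Key hex bytes 3b 49 3b is 3 bytes ≤ B = 7; zero-pad to 7 bytes: K' = 3b 49 3b 00 00 00 00.
K' ⊕ ipad = 0d 7f 0d 36 36 36 36; K' ⊕ opad = 67 15 67 5c 5c 5c 5c.
m1: inner = H(0d 7f 0d 36 36 36 36 75 dc 20 74) = d6 80; tag = H(67 15 67 5c 5c 5c 5c d6 80) = 06a3
m2: inner = H(0d 7f 0d 36 36 36 36 e5 63 2e a4) = 8d fe; tag = H(67 15 67 5c 5c 5c 5c 8d fe) = 845a ← matches
m3: inner = H(0d 7f 0d 36 36 36 36 cd e6 eb 59) = c5 a3; tag = H(67 15 67 5c 5c 5c 5c c5 a3) = 2992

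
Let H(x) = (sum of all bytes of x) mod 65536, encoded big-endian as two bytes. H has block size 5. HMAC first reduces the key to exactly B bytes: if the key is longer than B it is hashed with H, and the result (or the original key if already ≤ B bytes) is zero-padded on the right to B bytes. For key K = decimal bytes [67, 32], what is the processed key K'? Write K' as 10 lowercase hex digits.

4320000000

Key decimal bytes [67, 32] = 43 20 is 2 bytes ≤ B = 5; zero-pad to 5 bytes: K' = 43 20 00 00 00.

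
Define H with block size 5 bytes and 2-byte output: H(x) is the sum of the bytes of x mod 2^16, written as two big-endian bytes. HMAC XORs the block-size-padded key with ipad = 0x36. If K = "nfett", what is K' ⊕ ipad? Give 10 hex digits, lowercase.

Key "nfett" = 6e 66 65 74 74 is exactly B = 5 bytes: K' = 6e 66 65 74 74.
XOR each byte with 0x36: 6e⊕36=58, 66⊕36=50, 65⊕36=53, 74⊕36=42, 74⊕36=42.

5850534242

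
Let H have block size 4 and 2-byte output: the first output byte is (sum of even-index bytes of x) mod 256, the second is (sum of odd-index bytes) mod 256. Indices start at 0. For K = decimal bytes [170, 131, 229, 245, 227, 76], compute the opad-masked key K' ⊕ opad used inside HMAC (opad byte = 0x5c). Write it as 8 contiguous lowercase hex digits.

2e985c5c

Key decimal bytes [170, 131, 229, 245, 227, 76] = aa 83 e5 f5 e3 4c is 6 bytes > B = 4, so hash it first: H(key) = 72 c4, then zero-pad to 4 bytes: K' = 72 c4 00 00.
XOR each byte with 0x5c: 72⊕5c=2e, c4⊕5c=98, 00⊕5c=5c, 00⊕5c=5c.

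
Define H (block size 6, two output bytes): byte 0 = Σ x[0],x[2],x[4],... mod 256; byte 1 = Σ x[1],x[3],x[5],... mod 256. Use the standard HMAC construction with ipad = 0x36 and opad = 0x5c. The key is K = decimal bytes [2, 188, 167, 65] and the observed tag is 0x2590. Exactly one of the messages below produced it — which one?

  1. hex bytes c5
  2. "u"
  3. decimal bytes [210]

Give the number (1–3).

Key decimal bytes [2, 188, 167, 65] = 02 bc a7 41 is 4 bytes ≤ B = 6; zero-pad to 6 bytes: K' = 02 bc a7 41 00 00.
K' ⊕ ipad = 34 8a 91 77 36 36; K' ⊕ opad = 5e e0 fb 1d 5c 5c.
m1: inner = H(34 8a 91 77 36 36 c5) = c0 37; tag = H(5e e0 fb 1d 5c 5c c0 37) = 7590
m2: inner = H(34 8a 91 77 36 36 75) = 70 37; tag = H(5e e0 fb 1d 5c 5c 70 37) = 2590 ← matches
m3: inner = H(34 8a 91 77 36 36 d2) = cd 37; tag = H(5e e0 fb 1d 5c 5c cd 37) = 8290

2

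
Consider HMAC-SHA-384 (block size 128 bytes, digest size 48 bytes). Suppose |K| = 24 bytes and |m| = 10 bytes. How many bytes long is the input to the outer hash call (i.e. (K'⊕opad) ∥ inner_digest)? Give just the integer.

Key is 24 ≤ 128 bytes, zero-padded: |K'| = 128.
Outer input = (K'⊕opad) ∥ H(inner) → 128 + 48 = 176 bytes.

176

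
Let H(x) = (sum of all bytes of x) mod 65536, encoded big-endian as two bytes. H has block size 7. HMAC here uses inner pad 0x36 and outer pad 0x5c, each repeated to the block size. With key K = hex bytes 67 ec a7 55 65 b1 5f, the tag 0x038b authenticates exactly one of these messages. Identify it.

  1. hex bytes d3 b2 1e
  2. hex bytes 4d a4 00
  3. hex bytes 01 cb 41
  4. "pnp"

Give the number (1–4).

3

Key hex bytes 67 ec a7 55 65 b1 5f is exactly B = 7 bytes: K' = 67 ec a7 55 65 b1 5f.
K' ⊕ ipad = 51 da 91 63 53 87 69; K' ⊕ opad = 3b b0 fb 09 39 ed 03.
m1: inner = H(51 da 91 63 53 87 69 d3 b2 1e) = 05 05; tag = H(3b b0 fb 09 39 ed 03 05 05) = 0322
m2: inner = H(51 da 91 63 53 87 69 4d a4 00) = 04 53; tag = H(3b b0 fb 09 39 ed 03 04 53) = 036f
m3: inner = H(51 da 91 63 53 87 69 01 cb 41) = 04 6f; tag = H(3b b0 fb 09 39 ed 03 04 6f) = 038b ← matches
m4: inner = H(51 da 91 63 53 87 69 70 6e 70) = 04 b0; tag = H(3b b0 fb 09 39 ed 03 04 b0) = 03cc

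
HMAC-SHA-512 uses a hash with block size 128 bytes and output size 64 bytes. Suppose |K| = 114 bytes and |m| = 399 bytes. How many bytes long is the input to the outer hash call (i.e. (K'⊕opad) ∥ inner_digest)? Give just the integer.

192

Key is 114 ≤ 128 bytes, zero-padded: |K'| = 128.
Outer input = (K'⊕opad) ∥ H(inner) → 128 + 64 = 192 bytes.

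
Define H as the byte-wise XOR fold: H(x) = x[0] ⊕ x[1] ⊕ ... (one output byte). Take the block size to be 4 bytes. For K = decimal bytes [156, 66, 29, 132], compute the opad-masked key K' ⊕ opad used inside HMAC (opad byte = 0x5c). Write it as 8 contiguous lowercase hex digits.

c01e41d8

Key decimal bytes [156, 66, 29, 132] = 9c 42 1d 84 is exactly B = 4 bytes: K' = 9c 42 1d 84.
XOR each byte with 0x5c: 9c⊕5c=c0, 42⊕5c=1e, 1d⊕5c=41, 84⊕5c=d8.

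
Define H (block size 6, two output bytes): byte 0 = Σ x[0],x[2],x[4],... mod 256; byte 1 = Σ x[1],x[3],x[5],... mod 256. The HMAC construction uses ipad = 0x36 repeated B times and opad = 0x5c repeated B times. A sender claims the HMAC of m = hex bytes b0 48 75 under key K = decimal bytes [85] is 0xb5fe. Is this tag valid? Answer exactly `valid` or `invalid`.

Key decimal bytes [85] = 55 is 1 byte ≤ B = 6; zero-pad to 6 bytes: K' = 55 00 00 00 00 00.
K' ⊕ ipad = 63 36 36 36 36 36; K' ⊕ opad = 09 5c 5c 5c 5c 5c.
Inner hash: even-index sum = 500 mod 256 = 244; odd-index sum = 234 mod 256 = 234 → f4 ea.
Outer hash (recomputed tag): even-index sum = 437 mod 256 = 181; odd-index sum = 510 mod 256 = 254 → b5 fe.
Recomputed tag = b5fe; claimed = b5fe → match.

valid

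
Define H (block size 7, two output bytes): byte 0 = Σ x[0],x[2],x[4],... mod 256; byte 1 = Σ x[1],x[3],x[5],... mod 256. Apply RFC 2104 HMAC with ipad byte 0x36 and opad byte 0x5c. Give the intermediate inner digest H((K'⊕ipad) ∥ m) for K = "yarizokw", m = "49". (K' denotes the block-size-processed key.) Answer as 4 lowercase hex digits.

c126

Key "yarizokw" = 79 61 72 69 7a 6f 6b 77 is 8 bytes > B = 7, so hash it first: H(key) = d0 b0, then zero-pad to 7 bytes: K' = d0 b0 00 00 00 00 00.
K' ⊕ ipad = e6 86 36 36 36 36 36.
Inner input = e6 86 36 36 36 36 36 ∥ 34 39.
Inner hash: even-index sum = 449 mod 256 = 193; odd-index sum = 294 mod 256 = 38 → c1 26.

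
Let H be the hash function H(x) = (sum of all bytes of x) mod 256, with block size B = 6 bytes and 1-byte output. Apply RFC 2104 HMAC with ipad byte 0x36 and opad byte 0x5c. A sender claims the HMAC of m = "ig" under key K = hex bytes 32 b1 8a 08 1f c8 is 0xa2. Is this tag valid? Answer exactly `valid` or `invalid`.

invalid

Key hex bytes 32 b1 8a 08 1f c8 is exactly B = 6 bytes: K' = 32 b1 8a 08 1f c8.
K' ⊕ ipad = 04 87 bc 3e 29 fe; K' ⊕ opad = 6e ed d6 54 43 94.
Inner hash: sum = 4+135+188+62+41+254+105+103 = 892; mod 256 = 124 → 7c.
Outer hash (recomputed tag): sum = 110+237+214+84+67+148+124 = 984; mod 256 = 216 → d8.
Recomputed tag = d8; claimed = a2 → mismatch.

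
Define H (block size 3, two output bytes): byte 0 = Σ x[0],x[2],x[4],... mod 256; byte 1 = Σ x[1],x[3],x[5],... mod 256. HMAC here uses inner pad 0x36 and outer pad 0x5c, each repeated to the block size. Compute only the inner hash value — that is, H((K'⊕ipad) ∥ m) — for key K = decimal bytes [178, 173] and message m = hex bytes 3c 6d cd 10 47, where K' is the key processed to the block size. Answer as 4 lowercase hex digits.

Key decimal bytes [178, 173] = b2 ad is 2 bytes ≤ B = 3; zero-pad to 3 bytes: K' = b2 ad 00.
K' ⊕ ipad = 84 9b 36.
Inner input = 84 9b 36 ∥ 3c 6d cd 10 47.
Inner hash: even-index sum = 311 mod 256 = 55; odd-index sum = 491 mod 256 = 235 → 37 eb.

37eb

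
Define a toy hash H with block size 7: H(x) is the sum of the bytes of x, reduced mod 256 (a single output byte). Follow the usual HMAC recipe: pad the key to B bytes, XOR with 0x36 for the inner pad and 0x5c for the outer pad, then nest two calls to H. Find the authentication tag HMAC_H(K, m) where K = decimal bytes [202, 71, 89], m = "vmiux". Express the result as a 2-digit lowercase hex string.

Key decimal bytes [202, 71, 89] = ca 47 59 is 3 bytes ≤ B = 7; zero-pad to 7 bytes: K' = ca 47 59 00 00 00 00.
K' ⊕ ipad = fc 71 6f 36 36 36 36.  K' ⊕ opad = 96 1b 05 5c 5c 5c 5c.
Inner input = (K'⊕ipad) ∥ m = fc 71 6f 36 36 36 36 ∥ 76 6d 69 75 78.
Inner hash: sum = 252+113+111+54+54+54+54+118+109+105+117+120 = 1261; mod 256 = 237 → ed.
Outer input = (K'⊕opad) ∥ inner = 96 1b 05 5c 5c 5c 5c ∥ ed.
Outer hash (tag): sum = 150+27+5+92+92+92+92+237 = 787; mod 256 = 19 → 13.

13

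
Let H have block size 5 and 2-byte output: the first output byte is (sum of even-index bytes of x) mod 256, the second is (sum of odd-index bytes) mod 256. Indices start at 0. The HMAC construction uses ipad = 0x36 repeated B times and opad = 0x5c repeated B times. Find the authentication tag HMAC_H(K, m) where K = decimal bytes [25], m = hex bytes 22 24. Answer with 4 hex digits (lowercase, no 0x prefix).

8b77

Key decimal bytes [25] = 19 is 1 byte ≤ B = 5; zero-pad to 5 bytes: K' = 19 00 00 00 00.
K' ⊕ ipad = 2f 36 36 36 36.  K' ⊕ opad = 45 5c 5c 5c 5c.
Inner input = (K'⊕ipad) ∥ m = 2f 36 36 36 36 ∥ 22 24.
Inner hash: even-index sum = 191 mod 256 = 191; odd-index sum = 142 mod 256 = 142 → bf 8e.
Outer input = (K'⊕opad) ∥ inner = 45 5c 5c 5c 5c ∥ bf 8e.
Outer hash (tag): even-index sum = 395 mod 256 = 139; odd-index sum = 375 mod 256 = 119 → 8b 77.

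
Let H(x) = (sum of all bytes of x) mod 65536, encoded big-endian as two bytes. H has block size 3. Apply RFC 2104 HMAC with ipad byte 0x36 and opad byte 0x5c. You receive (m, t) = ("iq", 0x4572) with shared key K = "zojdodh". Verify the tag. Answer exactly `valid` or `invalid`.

Key "zojdodh" = 7a 6f 6a 64 6f 64 68 is 7 bytes > B = 3, so hash it first: H(key) = 02 f2, then zero-pad to 3 bytes: K' = 02 f2 00.
K' ⊕ ipad = 34 c4 36; K' ⊕ opad = 5e ae 5c.
Inner hash: sum = 52+196+54+105+113 = 520 → 02 08.
Outer hash (recomputed tag): sum = 94+174+92+2+8 = 370 → 01 72.
Recomputed tag = 0172; claimed = 4572 → mismatch.

invalid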